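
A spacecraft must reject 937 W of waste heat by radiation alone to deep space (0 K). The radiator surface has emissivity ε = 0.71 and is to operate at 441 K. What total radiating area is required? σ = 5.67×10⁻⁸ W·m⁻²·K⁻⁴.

A ≈ 0.615 m²

P = εσA T⁴ ⇒ A = P/(εσT⁴).
T⁴ = 3.782×10¹⁰ K⁴.
A = 937/(0.71 × 5.67×10⁻⁸ × 3.782×10¹⁰).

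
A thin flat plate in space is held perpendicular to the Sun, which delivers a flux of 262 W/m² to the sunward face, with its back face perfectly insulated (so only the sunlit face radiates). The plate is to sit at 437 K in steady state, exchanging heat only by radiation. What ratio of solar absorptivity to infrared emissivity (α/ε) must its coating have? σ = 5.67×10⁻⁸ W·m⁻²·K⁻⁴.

α/ε ≈ 7.89

Balance: αS·A = εσ·1A·T⁴ ⇒ α/ε = σT⁴/S.
α/ε = 5.67×10⁻⁸·(437)⁴/262 = 5.67×10⁻⁸·3.647×10¹⁰/262.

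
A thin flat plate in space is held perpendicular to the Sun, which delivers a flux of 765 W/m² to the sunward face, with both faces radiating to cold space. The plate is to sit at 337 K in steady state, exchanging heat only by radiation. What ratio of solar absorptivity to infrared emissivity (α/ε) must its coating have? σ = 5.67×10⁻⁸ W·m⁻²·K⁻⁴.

α/ε ≈ 1.91

Balance: αS·A = εσ·2A·T⁴ ⇒ α/ε = 2σT⁴/S.
α/ε = 2·5.67×10⁻⁸·(337)⁴/765 = 2·5.67×10⁻⁸·1.290×10¹⁰/765.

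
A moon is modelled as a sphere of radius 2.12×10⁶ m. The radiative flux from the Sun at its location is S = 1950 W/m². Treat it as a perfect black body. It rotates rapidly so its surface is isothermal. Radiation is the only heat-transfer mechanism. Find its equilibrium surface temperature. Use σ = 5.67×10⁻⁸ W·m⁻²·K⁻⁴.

T ≈ 305 K

At equilibrium, absorbed power = emitted power.
Absorbing cross-section = πr² = 1.412×10¹³ m²; emitting surface = 4πr² = 5.648×10¹³ m² (ratio 4).
S·A_cross = εσ·A_surf·T⁴  ⇒  T⁴ = S/(4σ).
T⁴ = 1.00·1950/(4·5.67×10⁻⁸) = 8.598×10⁹ K⁴.
T = (8.598×10⁹)^(1/4).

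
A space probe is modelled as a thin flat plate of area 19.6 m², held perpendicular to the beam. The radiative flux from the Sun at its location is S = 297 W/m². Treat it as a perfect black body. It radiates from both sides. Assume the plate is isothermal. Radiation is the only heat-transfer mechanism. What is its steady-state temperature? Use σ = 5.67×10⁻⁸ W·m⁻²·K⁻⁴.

At equilibrium, absorbed power = emitted power.
Absorbing cross-section = A = 19.60 m²; emitting surface = 2A = 39.20 m² (ratio 2).
S·A_cross = εσ·A_surf·T⁴  ⇒  T⁴ = S/(2σ).
T⁴ = 1.00·297/(2·5.67×10⁻⁸) = 2.619×10⁹ K⁴.
T = (2.619×10⁹)^(1/4).

T ≈ 226 K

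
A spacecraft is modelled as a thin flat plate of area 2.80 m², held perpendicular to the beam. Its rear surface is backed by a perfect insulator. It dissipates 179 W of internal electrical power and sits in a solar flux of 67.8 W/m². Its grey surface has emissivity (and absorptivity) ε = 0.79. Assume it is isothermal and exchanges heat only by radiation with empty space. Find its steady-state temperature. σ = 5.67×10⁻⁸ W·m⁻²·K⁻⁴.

At steady state, absorbed solar power + internal power = radiated power.
Absorbed: α·S·A_cross = 0.79·67.8·2.800 = 150.0 W (cross-section A).
Total input = 150.0 + 179 = 329.0 W.
Radiated: εσ·A_surf·T⁴ with A_surf = A = 2.800 m².
T⁴ = 329.0/(0.79·5.67×10⁻⁸·2.800) = 2.623×10⁹ K⁴.

T ≈ 226 K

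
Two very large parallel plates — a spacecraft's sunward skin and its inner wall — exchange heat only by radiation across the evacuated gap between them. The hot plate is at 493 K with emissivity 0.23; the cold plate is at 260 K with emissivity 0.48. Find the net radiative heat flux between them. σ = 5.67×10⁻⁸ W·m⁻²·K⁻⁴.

q ≈ 569 W/m²

For two infinite grey parallel plates, q = σ(T₁⁴ − T₂⁴)/(1/ε₁ + 1/ε₂ − 1).
T₁⁴ − T₂⁴ = 5.907×10¹⁰ − 4.570×10⁹ = 5.450×10¹⁰ K⁴.
1/ε₁ + 1/ε₂ − 1 = 4.348 + 2.083 − 1 = 5.431.
q = 5.67×10⁻⁸ × 5.450×10¹⁰ / 5.431.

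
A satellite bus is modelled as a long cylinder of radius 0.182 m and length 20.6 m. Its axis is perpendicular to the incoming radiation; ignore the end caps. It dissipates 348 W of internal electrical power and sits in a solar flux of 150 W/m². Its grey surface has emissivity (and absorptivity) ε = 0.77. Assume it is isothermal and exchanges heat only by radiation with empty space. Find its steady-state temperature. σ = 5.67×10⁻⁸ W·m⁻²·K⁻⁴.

T ≈ 185 K

At steady state, absorbed solar power + internal power = radiated power.
Absorbed: α·S·A_cross = 0.77·150·7.498 = 866.1 W (cross-section 2rL).
Total input = 866.1 + 348 = 1214 W.
Radiated: εσ·A_surf·T⁴ with A_surf = 2πrL = 23.56 m².
T⁴ = 1214/(0.77·5.67×10⁻⁸·23.56) = 1.180×10⁹ K⁴.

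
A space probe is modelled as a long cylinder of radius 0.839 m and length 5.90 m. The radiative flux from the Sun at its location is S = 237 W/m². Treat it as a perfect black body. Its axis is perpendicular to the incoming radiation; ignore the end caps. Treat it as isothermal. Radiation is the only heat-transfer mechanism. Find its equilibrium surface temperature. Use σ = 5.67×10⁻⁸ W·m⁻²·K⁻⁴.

T ≈ 191 K

At equilibrium, absorbed power = emitted power.
Absorbing cross-section = 2rL = 9.900 m²; emitting surface = 2πrL = 31.10 m² (ratio π).
S·A_cross = εσ·A_surf·T⁴  ⇒  T⁴ = S/(πσ).
T⁴ = 1.00·237/(π·5.67×10⁻⁸) = 1.331×10⁹ K⁴.
T = (1.331×10⁹)^(1/4).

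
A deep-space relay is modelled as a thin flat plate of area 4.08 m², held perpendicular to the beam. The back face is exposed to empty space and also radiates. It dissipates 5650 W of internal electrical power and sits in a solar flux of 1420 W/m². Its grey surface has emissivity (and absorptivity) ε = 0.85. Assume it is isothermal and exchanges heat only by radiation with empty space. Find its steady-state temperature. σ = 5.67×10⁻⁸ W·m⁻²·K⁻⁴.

T ≈ 405 K

At steady state, absorbed solar power + internal power = radiated power.
Absorbed: α·S·A_cross = 0.85·1420·4.080 = 4925 W (cross-section A).
Total input = 4925 + 5650 = 10570 W.
Radiated: εσ·A_surf·T⁴ with A_surf = 2A = 8.160 m².
T⁴ = 10570/(0.85·5.67×10⁻⁸·8.160) = 2.689×10¹⁰ K⁴.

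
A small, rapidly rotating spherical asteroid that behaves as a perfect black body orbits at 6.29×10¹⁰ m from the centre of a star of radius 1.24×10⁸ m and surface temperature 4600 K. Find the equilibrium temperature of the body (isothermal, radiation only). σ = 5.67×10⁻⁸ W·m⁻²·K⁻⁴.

The star's surface emits σT_*⁴; at distance d the flux is S = σT_*⁴(R_*/d)².
S = 5.67×10⁻⁸·(4600)⁴·(1.24×10⁸/6.29×10¹⁰)² = 98.66 W/m².
For an isothermal sphere T⁴ = (1−a)S/(4σ) = 4.350×10⁸ K⁴.

T ≈ 144 K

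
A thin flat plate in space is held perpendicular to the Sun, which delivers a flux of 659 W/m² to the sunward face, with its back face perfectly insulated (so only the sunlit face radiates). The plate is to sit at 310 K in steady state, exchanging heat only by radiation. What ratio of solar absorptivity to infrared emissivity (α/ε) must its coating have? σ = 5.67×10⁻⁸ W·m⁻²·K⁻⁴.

α/ε ≈ 0.795

Balance: αS·A = εσ·1A·T⁴ ⇒ α/ε = σT⁴/S.
α/ε = 5.67×10⁻⁸·(310)⁴/659 = 5.67×10⁻⁸·9.235×10⁹/659.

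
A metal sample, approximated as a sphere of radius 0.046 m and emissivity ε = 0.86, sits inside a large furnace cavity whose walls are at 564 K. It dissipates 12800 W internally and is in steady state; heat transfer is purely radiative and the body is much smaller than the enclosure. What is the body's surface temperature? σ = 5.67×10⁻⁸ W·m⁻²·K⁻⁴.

T ≈ 1780 K

For a small grey body in a large enclosure, net radiated power = εσA(T⁴ − T_w⁴).
Steady state: P = εσA(T⁴ − T_w⁴) with A = 4πr² = 0.02659 m².
T⁴ = P/(εσA) + T_w⁴ = 12800/(0.86·5.67×10⁻⁸·0.02659) + (564)⁴
    = 9.872×10¹² + 1.012×10¹¹ = 9.973×10¹² K⁴.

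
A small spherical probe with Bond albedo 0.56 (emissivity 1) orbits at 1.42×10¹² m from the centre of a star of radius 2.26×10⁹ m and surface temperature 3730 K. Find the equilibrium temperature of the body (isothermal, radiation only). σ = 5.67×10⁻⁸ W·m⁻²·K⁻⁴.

The star's surface emits σT_*⁴; at distance d the flux is S = σT_*⁴(R_*/d)².
S = 5.67×10⁻⁸·(3730)⁴·(2.26×10⁹/1.42×10¹²)² = 27.80 W/m².
For an isothermal sphere T⁴ = (1−a)S/(4σ) = 5.393×10⁷ K⁴.

T ≈ 85.7 K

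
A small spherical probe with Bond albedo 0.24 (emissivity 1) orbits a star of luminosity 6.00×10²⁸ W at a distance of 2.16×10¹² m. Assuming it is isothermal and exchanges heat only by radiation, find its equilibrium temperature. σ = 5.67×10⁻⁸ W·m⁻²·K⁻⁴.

T ≈ 242 K

First find the stellar flux at distance d: S = L/(4πd²) = 6.00×10²⁸/(4π·(2.16×10¹²)²) = 1023 W/m².
For an isothermal sphere, absorbed (1−a)S·πr² = emitted σ·4πr²·T⁴, so T⁴ = (1−a)S/(4σ).
T⁴ = 0.760·1023/(4·5.67×10⁻⁸) = 3.429×10⁹ K⁴.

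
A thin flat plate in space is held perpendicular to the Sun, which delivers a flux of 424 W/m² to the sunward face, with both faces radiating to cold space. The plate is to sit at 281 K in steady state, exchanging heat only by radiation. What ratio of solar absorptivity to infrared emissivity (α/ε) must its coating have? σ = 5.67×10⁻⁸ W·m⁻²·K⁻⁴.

α/ε ≈ 1.67

Balance: αS·A = εσ·2A·T⁴ ⇒ α/ε = 2σT⁴/S.
α/ε = 2·5.67×10⁻⁸·(281)⁴/424 = 2·5.67×10⁻⁸·6.235×10⁹/424.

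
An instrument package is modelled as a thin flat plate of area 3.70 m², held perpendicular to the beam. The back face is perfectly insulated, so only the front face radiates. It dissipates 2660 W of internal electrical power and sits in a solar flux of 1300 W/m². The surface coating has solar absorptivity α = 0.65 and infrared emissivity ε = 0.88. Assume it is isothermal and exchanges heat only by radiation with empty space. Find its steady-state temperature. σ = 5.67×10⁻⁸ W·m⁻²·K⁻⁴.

At steady state, absorbed solar power + internal power = radiated power.
Absorbed: α·S·A_cross = 0.65·1300·3.700 = 3126 W (cross-section A).
Total input = 3126 + 2660 = 5786 W.
Radiated: εσ·A_surf·T⁴ with A_surf = A = 3.700 m².
T⁴ = 5786/(0.88·5.67×10⁻⁸·3.700) = 3.134×10¹⁰ K⁴.

T ≈ 421 K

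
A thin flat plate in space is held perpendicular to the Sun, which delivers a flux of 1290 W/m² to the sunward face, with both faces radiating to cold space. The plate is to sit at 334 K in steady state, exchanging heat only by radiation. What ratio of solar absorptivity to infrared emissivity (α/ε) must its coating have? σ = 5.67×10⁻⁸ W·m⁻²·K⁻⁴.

α/ε ≈ 1.09

Balance: αS·A = εσ·2A·T⁴ ⇒ α/ε = 2σT⁴/S.
α/ε = 2·5.67×10⁻⁸·(334)⁴/1290 = 2·5.67×10⁻⁸·1.244×10¹⁰/1290.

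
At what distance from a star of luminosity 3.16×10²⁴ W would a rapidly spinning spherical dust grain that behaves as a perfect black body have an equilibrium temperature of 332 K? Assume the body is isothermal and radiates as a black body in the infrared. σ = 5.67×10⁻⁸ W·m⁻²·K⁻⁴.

d ≈ 9.55×10⁹ m

For an isothermal black-emitting sphere, (1−a)S·πr² = σ·4πr²·T⁴ ⇒ S = 4σT⁴/(1−a).
S = 4·5.67×10⁻⁸·(332)⁴/1.00 = 2755 W/m².
Flux falls as S = L/(4πd²), so d = √(L/(4πS)) = √(3.16×10²⁴/(4π·2755)).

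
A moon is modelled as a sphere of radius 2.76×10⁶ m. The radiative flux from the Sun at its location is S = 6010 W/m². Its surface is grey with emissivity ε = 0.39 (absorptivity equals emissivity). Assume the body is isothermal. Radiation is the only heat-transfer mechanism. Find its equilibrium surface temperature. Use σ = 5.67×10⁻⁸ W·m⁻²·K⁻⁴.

T ≈ 403 K

At equilibrium, absorbed power = emitted power.
Absorbing cross-section = πr² = 2.393×10¹³ m²; emitting surface = 4πr² = 9.573×10¹³ m² (ratio 4).
εS·A_cross = εσ·A_surf·T⁴  ⇒  T⁴ = S/(4σ)   (ε cancels).
T⁴ = 6010/(4·5.67×10⁻⁸) = 2.650×10¹⁰ K⁴.
T = (2.650×10¹⁰)^(1/4).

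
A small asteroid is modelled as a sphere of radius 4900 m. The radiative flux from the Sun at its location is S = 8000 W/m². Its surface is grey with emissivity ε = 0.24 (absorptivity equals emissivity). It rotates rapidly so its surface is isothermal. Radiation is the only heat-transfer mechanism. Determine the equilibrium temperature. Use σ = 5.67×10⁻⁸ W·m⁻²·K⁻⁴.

T ≈ 433 K

At equilibrium, absorbed power = emitted power.
Absorbing cross-section = πr² = 7.543×10⁷ m²; emitting surface = 4πr² = 3.017×10⁸ m² (ratio 4).
εS·A_cross = εσ·A_surf·T⁴  ⇒  T⁴ = S/(4σ)   (ε cancels).
T⁴ = 8000/(4·5.67×10⁻⁸) = 3.527×10¹⁰ K⁴.
T = (3.527×10¹⁰)^(1/4).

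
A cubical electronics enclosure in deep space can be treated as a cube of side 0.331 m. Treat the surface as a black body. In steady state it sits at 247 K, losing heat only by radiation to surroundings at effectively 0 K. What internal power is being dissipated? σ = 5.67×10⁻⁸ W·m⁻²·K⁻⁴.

Steady state: P = εσA T⁴.
A = 6L² = 0.6574 m²; T⁴ = (247)⁴ = 3.722×10⁹ K⁴.
P = 1.0 × 5.67×10⁻⁸ × 0.6574 × 3.722×10⁹.

P ≈ 139 W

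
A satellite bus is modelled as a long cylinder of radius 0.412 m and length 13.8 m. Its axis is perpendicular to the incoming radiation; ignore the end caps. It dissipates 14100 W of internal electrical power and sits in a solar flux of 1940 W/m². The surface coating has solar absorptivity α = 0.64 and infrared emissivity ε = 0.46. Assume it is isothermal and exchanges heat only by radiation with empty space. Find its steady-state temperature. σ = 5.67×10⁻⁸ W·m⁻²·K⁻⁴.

T ≈ 417 K

At steady state, absorbed solar power + internal power = radiated power.
Absorbed: α·S·A_cross = 0.64·1940·11.37 = 14120 W (cross-section 2rL).
Total input = 14120 + 14100 = 28220 W.
Radiated: εσ·A_surf·T⁴ with A_surf = 2πrL = 35.72 m².
T⁴ = 28220/(0.46·5.67×10⁻⁸·35.72) = 3.029×10¹⁰ K⁴.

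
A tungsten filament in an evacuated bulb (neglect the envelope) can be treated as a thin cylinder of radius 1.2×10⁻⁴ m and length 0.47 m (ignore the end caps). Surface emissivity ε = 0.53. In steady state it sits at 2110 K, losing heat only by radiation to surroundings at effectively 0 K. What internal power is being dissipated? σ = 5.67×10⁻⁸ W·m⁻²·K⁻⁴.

Steady state: P = εσA T⁴.
A = 2πrL = 3.544×10⁻⁴ m²; T⁴ = (2110)⁴ = 1.982×10¹³ K⁴.
P = 0.53 × 5.67×10⁻⁸ × 3.544×10⁻⁴ × 1.982×10¹³.

P ≈ 211 W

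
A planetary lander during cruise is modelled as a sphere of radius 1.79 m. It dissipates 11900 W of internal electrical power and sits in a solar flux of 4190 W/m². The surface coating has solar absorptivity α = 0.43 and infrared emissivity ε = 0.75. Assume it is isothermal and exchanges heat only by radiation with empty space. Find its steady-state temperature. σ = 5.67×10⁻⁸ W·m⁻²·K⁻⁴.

At steady state, absorbed solar power + internal power = radiated power.
Absorbed: α·S·A_cross = 0.43·4190·10.07 = 18140 W (cross-section πr²).
Total input = 18140 + 11900 = 30040 W.
Radiated: εσ·A_surf·T⁴ with A_surf = 4πr² = 40.26 m².
T⁴ = 30040/(0.75·5.67×10⁻⁸·40.26) = 1.754×10¹⁰ K⁴.

T ≈ 364 K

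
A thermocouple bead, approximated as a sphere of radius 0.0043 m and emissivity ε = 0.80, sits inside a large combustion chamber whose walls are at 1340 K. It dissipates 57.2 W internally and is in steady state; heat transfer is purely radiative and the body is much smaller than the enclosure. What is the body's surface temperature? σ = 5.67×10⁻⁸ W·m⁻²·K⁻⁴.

T ≈ 1720 K

For a small grey body in a large enclosure, net radiated power = εσA(T⁴ − T_w⁴).
Steady state: P = εσA(T⁴ − T_w⁴) with A = 4πr² = 2.324×10⁻⁴ m².
T⁴ = P/(εσA) + T_w⁴ = 57.2/(0.80·5.67×10⁻⁸·2.324×10⁻⁴) + (1340)⁴
    = 5.427×10¹² + 3.224×10¹² = 8.651×10¹² K⁴.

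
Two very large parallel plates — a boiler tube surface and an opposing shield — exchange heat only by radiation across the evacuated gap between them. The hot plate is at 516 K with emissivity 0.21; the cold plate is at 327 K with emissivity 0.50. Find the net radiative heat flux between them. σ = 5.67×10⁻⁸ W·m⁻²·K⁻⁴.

q ≈ 585 W/m²

For two infinite grey parallel plates, q = σ(T₁⁴ − T₂⁴)/(1/ε₁ + 1/ε₂ − 1).
T₁⁴ − T₂⁴ = 7.089×10¹⁰ − 1.143×10¹⁰ = 5.946×10¹⁰ K⁴.
1/ε₁ + 1/ε₂ − 1 = 4.762 + 2.000 − 1 = 5.762.
q = 5.67×10⁻⁸ × 5.946×10¹⁰ / 5.762.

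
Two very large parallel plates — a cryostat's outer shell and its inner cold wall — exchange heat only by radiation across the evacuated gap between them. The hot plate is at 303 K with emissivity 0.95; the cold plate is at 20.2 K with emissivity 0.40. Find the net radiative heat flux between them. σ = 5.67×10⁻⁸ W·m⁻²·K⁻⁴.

For two infinite grey parallel plates, q = σ(T₁⁴ − T₂⁴)/(1/ε₁ + 1/ε₂ − 1).
T₁⁴ − T₂⁴ = 8.429×10⁹ − 1.665×10⁵ = 8.429×10⁹ K⁴.
1/ε₁ + 1/ε₂ − 1 = 1.053 + 2.500 − 1 = 2.553.
q = 5.67×10⁻⁸ × 8.429×10⁹ / 2.553.

q ≈ 187 W/m²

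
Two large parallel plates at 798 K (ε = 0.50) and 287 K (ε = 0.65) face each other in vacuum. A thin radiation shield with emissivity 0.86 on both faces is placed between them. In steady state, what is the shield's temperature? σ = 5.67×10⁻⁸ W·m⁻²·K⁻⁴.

T_s ≈ 653 K

In steady state the net flux on the hot side equals that on the cold side.
σ(T₁⁴−T_s⁴)/D₁ = σ(T_s⁴−T₂⁴)/D₂, with D₁ = 1/ε₁+1/ε_s−1 = 2.163, D₂ = 1/ε_s+1/ε₂−1 = 1.701.
Solve for T_s⁴: T_s⁴ = (D₂·T₁⁴ + D₁·T₂⁴)/(D₁+D₂) = 1.823×10¹¹ K⁴.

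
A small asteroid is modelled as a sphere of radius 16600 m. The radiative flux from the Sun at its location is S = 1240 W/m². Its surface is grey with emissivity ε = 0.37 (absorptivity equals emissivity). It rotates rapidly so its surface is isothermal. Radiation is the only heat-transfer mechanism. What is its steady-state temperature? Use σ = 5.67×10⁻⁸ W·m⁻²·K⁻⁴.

T ≈ 272 K

At equilibrium, absorbed power = emitted power.
Absorbing cross-section = πr² = 8.657×10⁸ m²; emitting surface = 4πr² = 3.463×10⁹ m² (ratio 4).
εS·A_cross = εσ·A_surf·T⁴  ⇒  T⁴ = S/(4σ)   (ε cancels).
T⁴ = 1240/(4·5.67×10⁻⁸) = 5.467×10⁹ K⁴.
T = (5.467×10⁹)^(1/4).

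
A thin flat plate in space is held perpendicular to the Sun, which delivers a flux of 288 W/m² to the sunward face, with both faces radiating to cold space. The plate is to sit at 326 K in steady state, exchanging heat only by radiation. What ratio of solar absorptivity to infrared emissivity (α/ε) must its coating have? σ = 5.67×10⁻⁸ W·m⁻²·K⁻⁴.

Balance: αS·A = εσ·2A·T⁴ ⇒ α/ε = 2σT⁴/S.
α/ε = 2·5.67×10⁻⁸·(326)⁴/288 = 2·5.67×10⁻⁸·1.129×10¹⁰/288.

α/ε ≈ 4.45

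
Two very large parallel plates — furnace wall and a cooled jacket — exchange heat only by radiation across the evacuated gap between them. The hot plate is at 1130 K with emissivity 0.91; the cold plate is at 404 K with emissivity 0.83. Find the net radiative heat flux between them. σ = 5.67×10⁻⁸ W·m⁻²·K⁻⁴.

q ≈ 69800 W/m²

For two infinite grey parallel plates, q = σ(T₁⁴ − T₂⁴)/(1/ε₁ + 1/ε₂ − 1).
T₁⁴ − T₂⁴ = 1.630×10¹² − 2.664×10¹⁰ = 1.604×10¹² K⁴.
1/ε₁ + 1/ε₂ − 1 = 1.099 + 1.205 − 1 = 1.304.
q = 5.67×10⁻⁸ × 1.604×10¹² / 1.304.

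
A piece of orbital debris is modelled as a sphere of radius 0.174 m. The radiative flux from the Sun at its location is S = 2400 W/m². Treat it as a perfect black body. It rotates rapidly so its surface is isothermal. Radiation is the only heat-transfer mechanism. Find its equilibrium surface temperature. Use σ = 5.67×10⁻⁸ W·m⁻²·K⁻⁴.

T ≈ 321 K

At equilibrium, absorbed power = emitted power.
Absorbing cross-section = πr² = 0.09511 m²; emitting surface = 4πr² = 0.3805 m² (ratio 4).
S·A_cross = εσ·A_surf·T⁴  ⇒  T⁴ = S/(4σ).
T⁴ = 1.00·2400/(4·5.67×10⁻⁸) = 1.058×10¹⁰ K⁴.
T = (1.058×10¹⁰)^(1/4).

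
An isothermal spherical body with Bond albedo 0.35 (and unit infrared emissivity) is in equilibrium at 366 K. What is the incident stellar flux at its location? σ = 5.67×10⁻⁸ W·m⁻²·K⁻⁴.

S ≈ 6260 W/m²

(1−a)S·πr² = σ·4πr²·T⁴ ⇒ S = 4σT⁴/(1−a).
S = 4·5.67×10⁻⁸·1.794×10¹⁰/0.650.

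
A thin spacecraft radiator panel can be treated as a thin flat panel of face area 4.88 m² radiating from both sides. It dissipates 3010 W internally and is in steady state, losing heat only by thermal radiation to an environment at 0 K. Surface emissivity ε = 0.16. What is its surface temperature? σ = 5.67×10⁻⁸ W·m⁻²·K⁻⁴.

Steady state: internal power = radiated power, P = εσA T⁴.
Radiating area A = 2·4.88 = 9.760 m².
T⁴ = P/(εσA) = 3010/(0.16·5.67×10⁻⁸·9.760) = 3.399×10¹⁰ K⁴.
T = (3.399×10¹⁰)^(1/4).

T ≈ 429 K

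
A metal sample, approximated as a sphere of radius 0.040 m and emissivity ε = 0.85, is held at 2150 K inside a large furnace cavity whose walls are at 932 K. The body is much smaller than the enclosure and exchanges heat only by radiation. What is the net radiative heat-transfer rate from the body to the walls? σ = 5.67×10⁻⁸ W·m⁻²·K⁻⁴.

P_net ≈ 20000 W

For a small grey body in a large enclosure: P_net = εσA(T_body⁴ − T_wall⁴).
A = 4πr² = 0.02011 m²; T_body⁴ − T_wall⁴ = 2.137×10¹³ − 7.545×10¹¹ = 2.061×10¹³ K⁴.
|P_net| = 0.85·5.67×10⁻⁸·0.02011·2.061×10¹³.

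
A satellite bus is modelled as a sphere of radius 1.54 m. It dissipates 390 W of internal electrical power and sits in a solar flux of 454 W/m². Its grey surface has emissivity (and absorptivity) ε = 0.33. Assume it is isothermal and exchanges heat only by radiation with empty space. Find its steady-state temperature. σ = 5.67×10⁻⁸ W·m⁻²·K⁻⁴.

T ≈ 228 K

At steady state, absorbed solar power + internal power = radiated power.
Absorbed: α·S·A_cross = 0.33·454·7.451 = 1116 W (cross-section πr²).
Total input = 1116 + 390 = 1506 W.
Radiated: εσ·A_surf·T⁴ with A_surf = 4πr² = 29.80 m².
T⁴ = 1506/(0.33·5.67×10⁻⁸·29.80) = 2.701×10⁹ K⁴.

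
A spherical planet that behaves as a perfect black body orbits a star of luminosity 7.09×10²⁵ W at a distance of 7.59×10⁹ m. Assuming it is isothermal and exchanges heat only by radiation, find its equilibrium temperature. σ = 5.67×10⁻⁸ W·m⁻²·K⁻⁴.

First find the stellar flux at distance d: S = L/(4πd²) = 7.09×10²⁵/(4π·(7.59×10⁹)²) = 97940 W/m².
For an isothermal sphere, absorbed (1−a)S·πr² = emitted σ·4πr²·T⁴, so T⁴ = (1−a)S/(4σ).
T⁴ = 1.00·97940/(4·5.67×10⁻⁸) = 4.318×10¹¹ K⁴.

T ≈ 811 K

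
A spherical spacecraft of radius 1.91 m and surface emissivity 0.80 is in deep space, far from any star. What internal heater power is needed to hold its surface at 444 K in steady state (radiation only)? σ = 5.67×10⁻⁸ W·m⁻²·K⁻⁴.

P ≈ 80800 W

P = εσ·4πr²·T⁴.
4πr² = 45.84 m²; T⁴ = 3.886×10¹⁰ K⁴.
P = 0.80·5.67×10⁻⁸·45.84·3.886×10¹⁰.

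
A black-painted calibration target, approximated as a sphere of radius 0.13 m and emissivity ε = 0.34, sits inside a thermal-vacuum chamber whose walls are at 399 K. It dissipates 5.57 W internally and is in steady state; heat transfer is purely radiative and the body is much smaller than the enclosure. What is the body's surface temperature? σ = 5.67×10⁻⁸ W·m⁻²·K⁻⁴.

For a small grey body in a large enclosure, net radiated power = εσA(T⁴ − T_w⁴).
Steady state: P = εσA(T⁴ − T_w⁴) with A = 4πr² = 0.2124 m².
T⁴ = P/(εσA) + T_w⁴ = 5.57/(0.34·5.67×10⁻⁸·0.2124) + (399)⁴
    = 1.360×10⁹ + 2.534×10¹⁰ = 2.671×10¹⁰ K⁴.

T ≈ 404 K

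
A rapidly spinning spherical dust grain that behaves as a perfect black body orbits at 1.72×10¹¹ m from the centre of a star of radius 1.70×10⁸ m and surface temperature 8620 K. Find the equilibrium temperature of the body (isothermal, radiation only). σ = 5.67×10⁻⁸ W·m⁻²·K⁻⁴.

The star's surface emits σT_*⁴; at distance d the flux is S = σT_*⁴(R_*/d)².
S = 5.67×10⁻⁸·(8620)⁴·(1.70×10⁸/1.72×10¹¹)² = 305.8 W/m².
For an isothermal sphere T⁴ = (1−a)S/(4σ) = 1.348×10⁹ K⁴.

T ≈ 192 K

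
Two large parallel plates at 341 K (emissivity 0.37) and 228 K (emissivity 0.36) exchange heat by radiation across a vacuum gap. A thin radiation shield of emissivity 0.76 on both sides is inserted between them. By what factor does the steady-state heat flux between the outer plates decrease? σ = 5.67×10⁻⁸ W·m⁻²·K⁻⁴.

Without shield: q₀ = σΔ(T⁴)/(1/ε₁+1/ε₂−1) with denominator 4.480.
With shield the two gaps are in series; the resistances add: (1/ε₁+1/ε_s−1)+(1/ε_s+1/ε₂−1) = 3.018+3.094 = 6.112.
Heat-flux ratio q₀/q = 6.112/4.480.

factor ≈ 1.36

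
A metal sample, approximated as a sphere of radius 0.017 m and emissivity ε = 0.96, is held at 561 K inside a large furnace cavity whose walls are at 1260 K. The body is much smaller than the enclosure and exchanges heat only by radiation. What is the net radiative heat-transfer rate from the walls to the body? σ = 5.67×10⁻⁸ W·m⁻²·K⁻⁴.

P_net ≈ 479 W

For a small grey body in a large enclosure: P_net = εσA(T_body⁴ − T_wall⁴).
A = 4πr² = 0.003632 m²; T_body⁴ − T_wall⁴ = 9.905×10¹⁰ − 2.520×10¹² = -2.421×10¹² K⁴.
|P_net| = 0.96·5.67×10⁻⁸·0.003632·2.421×10¹².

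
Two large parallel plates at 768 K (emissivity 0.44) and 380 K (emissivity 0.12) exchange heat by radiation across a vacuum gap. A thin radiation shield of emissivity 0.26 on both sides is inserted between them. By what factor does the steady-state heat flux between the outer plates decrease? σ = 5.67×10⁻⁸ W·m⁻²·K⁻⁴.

Without shield: q₀ = σΔ(T⁴)/(1/ε₁+1/ε₂−1) with denominator 9.606.
With shield the two gaps are in series; the resistances add: (1/ε₁+1/ε_s−1)+(1/ε_s+1/ε₂−1) = 5.119+11.18 = 16.30.
Heat-flux ratio q₀/q = 16.30/9.606.

factor ≈ 1.70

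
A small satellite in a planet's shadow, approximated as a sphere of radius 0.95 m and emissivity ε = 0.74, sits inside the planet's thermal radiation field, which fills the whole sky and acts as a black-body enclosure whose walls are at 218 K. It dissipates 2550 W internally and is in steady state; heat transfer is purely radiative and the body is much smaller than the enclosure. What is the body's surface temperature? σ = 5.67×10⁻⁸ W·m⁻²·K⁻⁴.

For a small grey body in a large enclosure, net radiated power = εσA(T⁴ − T_w⁴).
Steady state: P = εσA(T⁴ − T_w⁴) with A = 4πr² = 11.34 m².
T⁴ = P/(εσA) + T_w⁴ = 2550/(0.74·5.67×10⁻⁸·11.34) + (218)⁴
    = 5.359×10⁹ + 2.259×10⁹ = 7.617×10⁹ K⁴.

T ≈ 295 K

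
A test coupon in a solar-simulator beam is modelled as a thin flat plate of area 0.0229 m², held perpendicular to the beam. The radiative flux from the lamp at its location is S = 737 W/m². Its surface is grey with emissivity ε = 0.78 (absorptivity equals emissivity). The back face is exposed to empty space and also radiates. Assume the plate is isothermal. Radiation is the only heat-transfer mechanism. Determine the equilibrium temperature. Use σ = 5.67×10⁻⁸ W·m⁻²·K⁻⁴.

At equilibrium, absorbed power = emitted power.
Absorbing cross-section = A = 0.02290 m²; emitting surface = 2A = 0.04580 m² (ratio 2).
εS·A_cross = εσ·A_surf·T⁴  ⇒  T⁴ = S/(2σ)   (ε cancels).
T⁴ = 737/(2·5.67×10⁻⁸) = 6.499×10⁹ K⁴.
T = (6.499×10⁹)^(1/4).

T ≈ 284 K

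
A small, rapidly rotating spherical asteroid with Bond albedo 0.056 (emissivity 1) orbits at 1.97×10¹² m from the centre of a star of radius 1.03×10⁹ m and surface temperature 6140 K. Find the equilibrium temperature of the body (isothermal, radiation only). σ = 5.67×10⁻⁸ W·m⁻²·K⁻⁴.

T ≈ 97.9 K

The star's surface emits σT_*⁴; at distance d the flux is S = σT_*⁴(R_*/d)².
S = 5.67×10⁻⁸·(6140)⁴·(1.03×10⁹/1.97×10¹²)² = 22.03 W/m².
For an isothermal sphere T⁴ = (1−a)S/(4σ) = 9.169×10⁷ K⁴.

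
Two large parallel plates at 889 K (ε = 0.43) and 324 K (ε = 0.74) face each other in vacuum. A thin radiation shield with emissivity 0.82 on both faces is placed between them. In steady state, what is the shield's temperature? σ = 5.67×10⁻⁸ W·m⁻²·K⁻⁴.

T_s ≈ 704 K

In steady state the net flux on the hot side equals that on the cold side.
σ(T₁⁴−T_s⁴)/D₁ = σ(T_s⁴−T₂⁴)/D₂, with D₁ = 1/ε₁+1/ε_s−1 = 2.545, D₂ = 1/ε_s+1/ε₂−1 = 1.571.
Solve for T_s⁴: T_s⁴ = (D₂·T₁⁴ + D₁·T₂⁴)/(D₁+D₂) = 2.452×10¹¹ K⁴.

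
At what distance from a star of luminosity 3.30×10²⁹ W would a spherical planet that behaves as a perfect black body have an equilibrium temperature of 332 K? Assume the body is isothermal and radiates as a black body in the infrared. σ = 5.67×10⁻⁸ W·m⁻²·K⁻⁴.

d ≈ 3.09×10¹² m

For an isothermal black-emitting sphere, (1−a)S·πr² = σ·4πr²·T⁴ ⇒ S = 4σT⁴/(1−a).
S = 4·5.67×10⁻⁸·(332)⁴/1.00 = 2755 W/m².
Flux falls as S = L/(4πd²), so d = √(L/(4πS)) = √(3.30×10²⁹/(4π·2755)).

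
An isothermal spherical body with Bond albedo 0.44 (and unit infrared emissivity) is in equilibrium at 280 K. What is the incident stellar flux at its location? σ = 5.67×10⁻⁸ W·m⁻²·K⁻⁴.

S ≈ 2490 W/m²

(1−a)S·πr² = σ·4πr²·T⁴ ⇒ S = 4σT⁴/(1−a).
S = 4·5.67×10⁻⁸·6.147×10⁹/0.560.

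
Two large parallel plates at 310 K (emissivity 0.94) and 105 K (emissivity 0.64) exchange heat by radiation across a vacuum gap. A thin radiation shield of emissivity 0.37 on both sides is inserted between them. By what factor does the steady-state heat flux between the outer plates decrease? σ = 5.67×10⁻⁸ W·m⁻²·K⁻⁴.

factor ≈ 3.71

Without shield: q₀ = σΔ(T⁴)/(1/ε₁+1/ε₂−1) with denominator 1.626.
With shield the two gaps are in series; the resistances add: (1/ε₁+1/ε_s−1)+(1/ε_s+1/ε₂−1) = 2.767+3.265 = 6.032.
Heat-flux ratio q₀/q = 6.032/1.626.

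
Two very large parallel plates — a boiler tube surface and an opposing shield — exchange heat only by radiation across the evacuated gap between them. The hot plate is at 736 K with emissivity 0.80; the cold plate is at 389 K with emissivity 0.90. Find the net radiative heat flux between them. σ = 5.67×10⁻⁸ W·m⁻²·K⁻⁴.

q ≈ 11300 W/m²

For two infinite grey parallel plates, q = σ(T₁⁴ − T₂⁴)/(1/ε₁ + 1/ε₂ − 1).
T₁⁴ − T₂⁴ = 2.934×10¹¹ − 2.290×10¹⁰ = 2.705×10¹¹ K⁴.
1/ε₁ + 1/ε₂ − 1 = 1.250 + 1.111 − 1 = 1.361.
q = 5.67×10⁻⁸ × 2.705×10¹¹ / 1.361.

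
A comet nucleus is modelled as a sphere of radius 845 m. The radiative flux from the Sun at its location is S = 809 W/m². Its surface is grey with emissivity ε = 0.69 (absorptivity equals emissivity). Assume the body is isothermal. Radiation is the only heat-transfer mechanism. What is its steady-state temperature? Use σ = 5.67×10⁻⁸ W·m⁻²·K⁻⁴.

T ≈ 244 K

At equilibrium, absorbed power = emitted power.
Absorbing cross-section = πr² = 2.243×10⁶ m²; emitting surface = 4πr² = 8.973×10⁶ m² (ratio 4).
εS·A_cross = εσ·A_surf·T⁴  ⇒  T⁴ = S/(4σ)   (ε cancels).
T⁴ = 809/(4·5.67×10⁻⁸) = 3.567×10⁹ K⁴.
T = (3.567×10⁹)^(1/4).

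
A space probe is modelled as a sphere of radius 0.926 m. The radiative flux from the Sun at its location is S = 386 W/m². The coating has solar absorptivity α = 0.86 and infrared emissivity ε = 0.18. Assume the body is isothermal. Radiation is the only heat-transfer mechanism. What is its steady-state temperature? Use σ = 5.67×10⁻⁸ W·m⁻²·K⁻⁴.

At equilibrium, absorbed power = emitted power.
Absorbing cross-section = πr² = 2.694 m²; emitting surface = 4πr² = 10.78 m² (ratio 4).
αS·A_cross = εσ·A_surf·T⁴  ⇒  T⁴ = αS/(ε·4σ).
T⁴ = 0.860·386/(0.18·4·5.67×10⁻⁸) = 8.131×10⁹ K⁴.
T = (8.131×10⁹)^(1/4).

T ≈ 300 K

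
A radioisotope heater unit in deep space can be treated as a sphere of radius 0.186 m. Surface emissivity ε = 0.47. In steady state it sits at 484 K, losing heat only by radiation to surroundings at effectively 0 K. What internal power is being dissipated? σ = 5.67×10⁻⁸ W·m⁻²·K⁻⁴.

P ≈ 636 W

Steady state: P = εσA T⁴.
A = 4πr² = 0.4347 m²; T⁴ = (484)⁴ = 5.488×10¹⁰ K⁴.
P = 0.47 × 5.67×10⁻⁸ × 0.4347 × 5.488×10¹⁰.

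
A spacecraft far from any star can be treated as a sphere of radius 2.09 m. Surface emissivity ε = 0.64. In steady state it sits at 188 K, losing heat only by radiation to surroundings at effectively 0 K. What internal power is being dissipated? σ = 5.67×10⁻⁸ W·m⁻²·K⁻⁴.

Steady state: P = εσA T⁴.
A = 4πr² = 54.89 m²; T⁴ = (188)⁴ = 1.249×10⁹ K⁴.
P = 0.64 × 5.67×10⁻⁸ × 54.89 × 1.249×10⁹.

P ≈ 2490 W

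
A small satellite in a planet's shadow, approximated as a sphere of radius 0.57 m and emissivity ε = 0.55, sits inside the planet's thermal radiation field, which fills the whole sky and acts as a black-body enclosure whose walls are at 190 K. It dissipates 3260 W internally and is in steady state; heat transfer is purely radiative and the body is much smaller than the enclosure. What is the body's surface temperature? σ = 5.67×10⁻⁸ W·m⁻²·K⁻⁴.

For a small grey body in a large enclosure, net radiated power = εσA(T⁴ − T_w⁴).
Steady state: P = εσA(T⁴ − T_w⁴) with A = 4πr² = 4.083 m².
T⁴ = P/(εσA) + T_w⁴ = 3260/(0.55·5.67×10⁻⁸·4.083) + (190)⁴
    = 2.560×10¹⁰ + 1.303×10⁹ = 2.691×10¹⁰ K⁴.

T ≈ 405 K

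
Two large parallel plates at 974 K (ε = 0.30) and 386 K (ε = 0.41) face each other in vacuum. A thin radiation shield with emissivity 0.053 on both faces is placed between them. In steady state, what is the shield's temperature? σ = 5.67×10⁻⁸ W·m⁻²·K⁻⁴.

In steady state the net flux on the hot side equals that on the cold side.
σ(T₁⁴−T_s⁴)/D₁ = σ(T_s⁴−T₂⁴)/D₂, with D₁ = 1/ε₁+1/ε_s−1 = 21.20, D₂ = 1/ε_s+1/ε₂−1 = 20.31.
Solve for T_s⁴: T_s⁴ = (D₂·T₁⁴ + D₁·T₂⁴)/(D₁+D₂) = 4.516×10¹¹ K⁴.

T_s ≈ 820 K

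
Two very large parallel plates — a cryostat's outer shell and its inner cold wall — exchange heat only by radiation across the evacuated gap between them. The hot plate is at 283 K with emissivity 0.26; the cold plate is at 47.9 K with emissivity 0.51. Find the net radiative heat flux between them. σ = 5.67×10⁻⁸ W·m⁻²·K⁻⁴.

For two infinite grey parallel plates, q = σ(T₁⁴ − T₂⁴)/(1/ε₁ + 1/ε₂ − 1).
T₁⁴ − T₂⁴ = 6.414×10⁹ − 5.264×10⁶ = 6.409×10⁹ K⁴.
1/ε₁ + 1/ε₂ − 1 = 3.846 + 1.961 − 1 = 4.807.
q = 5.67×10⁻⁸ × 6.409×10⁹ / 4.807.

q ≈ 75.6 W/m²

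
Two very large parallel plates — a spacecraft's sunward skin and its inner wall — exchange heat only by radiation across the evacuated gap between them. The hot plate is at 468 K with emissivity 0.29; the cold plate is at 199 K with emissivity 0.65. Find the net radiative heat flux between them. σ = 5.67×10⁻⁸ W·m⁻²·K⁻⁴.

q ≈ 660 W/m²

For two infinite grey parallel plates, q = σ(T₁⁴ − T₂⁴)/(1/ε₁ + 1/ε₂ − 1).
T₁⁴ − T₂⁴ = 4.797×10¹⁰ − 1.568×10⁹ = 4.640×10¹⁰ K⁴.
1/ε₁ + 1/ε₂ − 1 = 3.448 + 1.538 − 1 = 3.987.
q = 5.67×10⁻⁸ × 4.640×10¹⁰ / 3.987.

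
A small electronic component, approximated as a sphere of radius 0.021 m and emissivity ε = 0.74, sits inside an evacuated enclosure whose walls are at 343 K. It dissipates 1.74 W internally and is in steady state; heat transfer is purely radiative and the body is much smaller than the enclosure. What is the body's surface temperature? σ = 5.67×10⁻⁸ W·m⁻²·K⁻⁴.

For a small grey body in a large enclosure, net radiated power = εσA(T⁴ − T_w⁴).
Steady state: P = εσA(T⁴ − T_w⁴) with A = 4πr² = 0.005542 m².
T⁴ = P/(εσA) + T_w⁴ = 1.74/(0.74·5.67×10⁻⁸·0.005542) + (343)⁴
    = 7.483×10⁹ + 1.384×10¹⁰ = 2.132×10¹⁰ K⁴.

T ≈ 382 K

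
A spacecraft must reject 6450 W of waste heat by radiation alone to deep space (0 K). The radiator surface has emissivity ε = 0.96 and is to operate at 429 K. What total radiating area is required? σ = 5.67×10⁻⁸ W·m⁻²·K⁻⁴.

P = εσA T⁴ ⇒ A = P/(εσT⁴).
T⁴ = 3.387×10¹⁰ K⁴.
A = 6450/(0.96 × 5.67×10⁻⁸ × 3.387×10¹⁰).

A ≈ 3.50 m²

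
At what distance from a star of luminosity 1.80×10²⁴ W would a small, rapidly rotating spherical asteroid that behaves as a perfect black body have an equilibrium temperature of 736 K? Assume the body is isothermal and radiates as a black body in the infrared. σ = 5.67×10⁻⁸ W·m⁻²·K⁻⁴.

For an isothermal black-emitting sphere, (1−a)S·πr² = σ·4πr²·T⁴ ⇒ S = 4σT⁴/(1−a).
S = 4·5.67×10⁻⁸·(736)⁴/1.00 = 66550 W/m².
Flux falls as S = L/(4πd²), so d = √(L/(4πS)) = √(1.80×10²⁴/(4π·66550)).

d ≈ 1.47×10⁹ m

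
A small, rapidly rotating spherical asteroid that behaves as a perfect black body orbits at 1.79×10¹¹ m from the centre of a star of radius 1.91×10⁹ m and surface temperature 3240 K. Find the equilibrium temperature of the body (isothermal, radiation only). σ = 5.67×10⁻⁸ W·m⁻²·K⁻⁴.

The star's surface emits σT_*⁴; at distance d the flux is S = σT_*⁴(R_*/d)².
S = 5.67×10⁻⁸·(3240)⁴·(1.91×10⁹/1.79×10¹¹)² = 711.4 W/m².
For an isothermal sphere T⁴ = (1−a)S/(4σ) = 3.137×10⁹ K⁴.

T ≈ 237 K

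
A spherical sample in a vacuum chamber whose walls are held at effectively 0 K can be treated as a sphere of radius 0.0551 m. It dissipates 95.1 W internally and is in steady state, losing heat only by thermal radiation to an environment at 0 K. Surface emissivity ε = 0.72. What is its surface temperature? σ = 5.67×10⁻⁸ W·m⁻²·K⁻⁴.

Steady state: internal power = radiated power, P = εσA T⁴.
Radiating area A = 4πr² = 0.03815 m².
T⁴ = P/(εσA) = 95.1/(0.72·5.67×10⁻⁸·0.03815) = 6.106×10¹⁰ K⁴.
T = (6.106×10¹⁰)^(1/4).

T ≈ 497 K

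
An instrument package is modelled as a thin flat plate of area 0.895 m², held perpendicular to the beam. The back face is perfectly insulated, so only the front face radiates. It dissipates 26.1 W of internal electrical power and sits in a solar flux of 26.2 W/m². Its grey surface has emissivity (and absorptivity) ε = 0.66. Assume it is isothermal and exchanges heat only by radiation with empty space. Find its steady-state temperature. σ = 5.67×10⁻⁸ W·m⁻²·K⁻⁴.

At steady state, absorbed solar power + internal power = radiated power.
Absorbed: α·S·A_cross = 0.66·26.2·0.8950 = 15.48 W (cross-section A).
Total input = 15.48 + 26.1 = 41.58 W.
Radiated: εσ·A_surf·T⁴ with A_surf = A = 0.8950 m².
T⁴ = 41.58/(0.66·5.67×10⁻⁸·0.8950) = 1.241×10⁹ K⁴.

T ≈ 188 K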